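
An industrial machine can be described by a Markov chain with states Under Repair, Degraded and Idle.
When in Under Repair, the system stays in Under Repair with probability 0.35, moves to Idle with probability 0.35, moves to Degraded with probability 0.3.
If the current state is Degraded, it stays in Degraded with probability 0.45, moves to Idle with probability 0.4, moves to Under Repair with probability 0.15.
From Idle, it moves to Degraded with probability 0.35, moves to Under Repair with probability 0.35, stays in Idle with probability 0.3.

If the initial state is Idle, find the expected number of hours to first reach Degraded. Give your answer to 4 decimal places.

Let t(s) be the expected number of hours to first reach Degraded from state s, with t(Degraded) = 0. Conditioning on the first hour:
t(Under Repair) = 1 + 0.35·t(Under Repair) + 0.35·t(Idle)
t(Idle) = 1 + 0.35·t(Under Repair) + 0.3·t(Idle)
Solving: t(Under Repair) = 3.1579, t(Idle) = 3.0075.
Expected hours from Idle to Degraded: 3.0075.

3.0075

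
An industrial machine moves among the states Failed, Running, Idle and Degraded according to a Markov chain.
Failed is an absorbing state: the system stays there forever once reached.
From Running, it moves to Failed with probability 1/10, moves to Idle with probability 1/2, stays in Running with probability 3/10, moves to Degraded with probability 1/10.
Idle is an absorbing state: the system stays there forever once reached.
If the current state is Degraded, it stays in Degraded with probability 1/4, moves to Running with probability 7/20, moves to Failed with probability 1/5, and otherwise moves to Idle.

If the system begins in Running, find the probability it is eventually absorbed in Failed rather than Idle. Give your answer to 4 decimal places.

0.1939

Let h(s) be the probability of absorption at Failed starting from transient state s. Then h(Failed) = 1 and h(Idle) = 0. By first-step analysis:
h(Running) = 0.1·1 + 0.3·h(Running) + 0.5·0 + 0.1·h(Degraded)
h(Degraded) = 0.2·1 + 0.35·h(Running) + 0.2·0 + 0.25·h(Degraded)
Solving: h(Running) = 0.1939, h(Degraded) = 0.3571.
Starting from Running, the probability is 0.1939.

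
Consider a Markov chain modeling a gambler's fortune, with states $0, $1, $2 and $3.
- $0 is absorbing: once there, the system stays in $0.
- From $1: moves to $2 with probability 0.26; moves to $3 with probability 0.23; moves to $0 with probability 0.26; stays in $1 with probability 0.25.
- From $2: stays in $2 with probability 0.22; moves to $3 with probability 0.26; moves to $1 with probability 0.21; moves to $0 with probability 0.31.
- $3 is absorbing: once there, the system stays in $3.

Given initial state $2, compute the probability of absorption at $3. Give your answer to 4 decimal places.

0.4587

Let h(s) be the probability of absorption at $3 starting from transient state s. Then h($3) = 1 and h($0) = 0. By first-step analysis:
h($1) = 0.26·0 + 0.25·h($1) + 0.26·h($2) + 0.23·1
h($2) = 0.31·0 + 0.21·h($1) + 0.22·h($2) + 0.26·1
Solving: h($1) = 0.4657, h($2) = 0.4587.
Starting from $2, the probability is 0.4587.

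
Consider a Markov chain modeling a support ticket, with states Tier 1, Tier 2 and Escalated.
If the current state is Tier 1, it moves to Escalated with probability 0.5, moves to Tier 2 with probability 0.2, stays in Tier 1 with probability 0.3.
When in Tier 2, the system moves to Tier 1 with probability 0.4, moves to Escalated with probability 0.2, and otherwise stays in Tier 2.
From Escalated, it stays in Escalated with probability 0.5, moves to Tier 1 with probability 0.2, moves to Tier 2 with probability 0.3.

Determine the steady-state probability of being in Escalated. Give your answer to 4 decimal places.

Let the stationary distribution be π with π = πP and π_1 + π_2 + π_3 = 1.
π_1 = 0.3·π_1 + 0.4·π_2 + 0.2·π_3
π_2 = 0.2·π_1 + 0.4·π_2 + 0.3·π_3
Solving with the normalization constraint gives π = (0.2892, 0.3012, 0.4096).
So the stationary probability of Escalated is 0.4096.

0.4096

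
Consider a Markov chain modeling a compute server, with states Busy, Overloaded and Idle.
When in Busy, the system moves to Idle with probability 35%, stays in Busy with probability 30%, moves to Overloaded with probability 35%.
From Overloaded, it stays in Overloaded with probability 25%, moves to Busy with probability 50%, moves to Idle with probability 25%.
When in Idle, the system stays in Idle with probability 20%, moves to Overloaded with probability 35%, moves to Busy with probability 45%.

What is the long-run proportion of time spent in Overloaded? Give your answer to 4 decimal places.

0.3182

Let the stationary distribution be π with π = πP and π_1 + π_2 + π_3 = 1.
π_1 = 0.3·π_1 + 0.5·π_2 + 0.45·π_3
π_2 = 0.35·π_1 + 0.25·π_2 + 0.35·π_3
Solving with the normalization constraint gives π = (0.4051, 0.3182, 0.2767).
So the stationary probability of Overloaded is 0.3182.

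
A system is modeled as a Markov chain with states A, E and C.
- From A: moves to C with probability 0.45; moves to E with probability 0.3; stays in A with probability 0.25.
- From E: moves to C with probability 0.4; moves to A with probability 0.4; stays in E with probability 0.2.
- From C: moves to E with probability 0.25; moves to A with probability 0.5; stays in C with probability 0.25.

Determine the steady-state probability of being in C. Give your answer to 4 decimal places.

Let the stationary distribution be π with π = πP and π_1 + π_2 + π_3 = 1.
π_1 = 0.25·π_1 + 0.4·π_2 + 0.5·π_3
π_2 = 0.3·π_1 + 0.2·π_2 + 0.25·π_3
Solving with the normalization constraint gives π = (0.3795, 0.2562, 0.3643).
So the stationary probability of C is 0.3643.

0.3643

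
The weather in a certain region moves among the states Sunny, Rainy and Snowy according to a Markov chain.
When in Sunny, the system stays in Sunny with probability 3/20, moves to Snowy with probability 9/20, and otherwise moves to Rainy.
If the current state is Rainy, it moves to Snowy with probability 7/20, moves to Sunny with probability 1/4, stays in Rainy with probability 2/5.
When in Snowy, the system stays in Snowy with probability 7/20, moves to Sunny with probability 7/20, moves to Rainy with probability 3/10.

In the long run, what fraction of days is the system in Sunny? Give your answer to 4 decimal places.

0.2615

Let the stationary distribution be π with π = πP and π_1 + π_2 + π_3 = 1.
π_1 = 0.15·π_1 + 0.25·π_2 + 0.35·π_3
π_2 = 0.4·π_1 + 0.4·π_2 + 0.3·π_3
Solving with the normalization constraint gives π = (0.2615, 0.3624, 0.3761).
So the stationary probability of Sunny is 0.2615.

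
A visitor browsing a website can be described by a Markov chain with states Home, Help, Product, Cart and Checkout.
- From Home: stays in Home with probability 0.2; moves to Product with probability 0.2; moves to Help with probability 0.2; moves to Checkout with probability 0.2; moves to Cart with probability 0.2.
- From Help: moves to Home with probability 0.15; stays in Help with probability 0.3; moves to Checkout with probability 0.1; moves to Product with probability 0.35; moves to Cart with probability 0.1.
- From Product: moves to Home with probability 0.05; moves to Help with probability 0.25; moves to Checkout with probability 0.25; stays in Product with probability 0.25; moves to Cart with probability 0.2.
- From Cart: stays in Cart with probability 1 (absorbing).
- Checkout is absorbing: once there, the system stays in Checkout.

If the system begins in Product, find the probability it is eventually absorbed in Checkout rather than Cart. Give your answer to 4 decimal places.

Let h(s) be the probability of absorption at Checkout starting from transient state s. Then h(Checkout) = 1 and h(Cart) = 0. By first-step analysis:
h(Home) = 0.2·h(Home) + 0.2·h(Help) + 0.2·h(Product) + 0.2·0 + 0.2·1
h(Help) = 0.15·h(Home) + 0.3·h(Help) + 0.35·h(Product) + 0.1·0 + 0.1·1
h(Product) = 0.05·h(Home) + 0.25·h(Help) + 0.25·h(Product) + 0.2·0 + 0.25·1
Solving: h(Home) = 0.5170, h(Help) = 0.5250, h(Product) = 0.5428.
Starting from Product, the probability is 0.5428.

0.5428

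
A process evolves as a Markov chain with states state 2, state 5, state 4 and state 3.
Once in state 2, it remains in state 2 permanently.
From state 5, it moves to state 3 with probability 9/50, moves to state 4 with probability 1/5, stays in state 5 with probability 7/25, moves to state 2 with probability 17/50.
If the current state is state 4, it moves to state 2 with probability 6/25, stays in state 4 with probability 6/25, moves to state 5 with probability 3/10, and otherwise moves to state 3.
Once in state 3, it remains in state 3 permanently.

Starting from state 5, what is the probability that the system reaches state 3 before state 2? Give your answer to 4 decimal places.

Let h(s) be the probability of absorption at state 3 starting from transient state s. Then h(state 3) = 1 and h(state 2) = 0. By first-step analysis:
h(state 5) = 0.34·0 + 0.28·h(state 5) + 0.2·h(state 4) + 0.18·1
h(state 4) = 0.24·0 + 0.3·h(state 5) + 0.24·h(state 4) + 0.22·1
Solving: h(state 5) = 0.3711, h(state 4) = 0.4360.
Starting from state 5, the probability is 0.3711.

0.3711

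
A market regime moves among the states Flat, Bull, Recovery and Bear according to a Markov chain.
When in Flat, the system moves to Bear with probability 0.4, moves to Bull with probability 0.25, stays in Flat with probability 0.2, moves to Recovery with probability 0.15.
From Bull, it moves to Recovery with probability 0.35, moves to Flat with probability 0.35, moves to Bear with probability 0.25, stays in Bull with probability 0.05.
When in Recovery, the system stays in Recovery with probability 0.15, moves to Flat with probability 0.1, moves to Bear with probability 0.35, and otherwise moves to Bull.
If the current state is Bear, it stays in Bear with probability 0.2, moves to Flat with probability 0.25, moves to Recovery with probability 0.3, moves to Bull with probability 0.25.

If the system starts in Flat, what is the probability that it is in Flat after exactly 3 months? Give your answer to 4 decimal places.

Propagate the distribution vector 3 months from Flat.
After 0 months: (1.0000, 0.0000, 0.0000, 0.0000)
After 1 month: (0.2000, 0.2500, 0.1500, 0.4000)
After 2 months: (0.2425, 0.2225, 0.2600, 0.2750)
After 3 months: (0.2211, 0.2445, 0.2358, 0.2986)
P(in Flat after 3 months) = 0.2211

0.2211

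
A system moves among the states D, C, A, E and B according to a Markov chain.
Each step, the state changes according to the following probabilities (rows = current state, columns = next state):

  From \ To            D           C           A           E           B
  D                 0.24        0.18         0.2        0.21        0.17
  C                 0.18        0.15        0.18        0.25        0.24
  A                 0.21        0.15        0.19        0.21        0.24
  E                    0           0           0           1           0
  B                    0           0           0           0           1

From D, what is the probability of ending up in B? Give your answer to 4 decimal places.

Let h(s) be the probability of absorption at B starting from transient state s. Then h(B) = 1 and h(E) = 0. By first-step analysis:
h(D) = 0.24·h(D) + 0.18·h(C) + 0.2·h(A) + 0.21·0 + 0.17·1
h(C) = 0.18·h(D) + 0.15·h(C) + 0.18·h(A) + 0.25·0 + 0.24·1
h(A) = 0.21·h(D) + 0.15·h(C) + 0.19·h(A) + 0.21·0 + 0.24·1
Solving: h(D) = 0.4742, h(C) = 0.4908, h(A) = 0.5101.
Starting from D, the probability is 0.4742.

0.4742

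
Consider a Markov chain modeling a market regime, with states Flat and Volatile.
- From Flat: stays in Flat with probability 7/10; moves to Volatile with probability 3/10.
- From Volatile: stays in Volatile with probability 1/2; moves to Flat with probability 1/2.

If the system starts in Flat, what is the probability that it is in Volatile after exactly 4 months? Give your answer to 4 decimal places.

Propagate the distribution vector 4 months from Flat.
After 0 months: (1.0000, 0.0000)
After 1 month: (0.7000, 0.3000)
After 2 months: (0.6400, 0.3600)
After 3 months: (0.6280, 0.3720)
After 4 months: (0.6256, 0.3744)
P(in Volatile after 4 months) = 0.3744

0.3744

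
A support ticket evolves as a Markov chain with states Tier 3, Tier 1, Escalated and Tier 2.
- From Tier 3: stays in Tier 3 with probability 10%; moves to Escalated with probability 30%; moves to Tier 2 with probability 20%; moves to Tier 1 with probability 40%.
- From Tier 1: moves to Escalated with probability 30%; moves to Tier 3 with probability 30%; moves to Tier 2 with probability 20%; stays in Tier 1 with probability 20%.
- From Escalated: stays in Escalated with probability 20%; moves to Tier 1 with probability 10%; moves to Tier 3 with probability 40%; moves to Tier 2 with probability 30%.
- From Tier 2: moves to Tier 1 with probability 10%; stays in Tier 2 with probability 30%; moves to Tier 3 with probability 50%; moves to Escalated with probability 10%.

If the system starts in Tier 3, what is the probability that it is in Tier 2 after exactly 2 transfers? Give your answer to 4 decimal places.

Propagate the distribution vector 2 transfers from Tier 3.
After 0 transfers: (1.0000, 0.0000, 0.0000, 0.0000)
After 1 transfer: (0.1000, 0.4000, 0.3000, 0.2000)
After 2 transfers: (0.3500, 0.1700, 0.2300, 0.2500)
P(in Tier 2 after 2 transfers) = 0.2500

0.2500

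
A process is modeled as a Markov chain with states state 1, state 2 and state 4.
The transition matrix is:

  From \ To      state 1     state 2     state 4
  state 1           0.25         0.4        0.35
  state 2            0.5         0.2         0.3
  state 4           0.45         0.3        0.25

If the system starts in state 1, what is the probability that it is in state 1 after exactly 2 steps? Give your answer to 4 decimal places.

Sum over the intermediate state after 1 step:
P = P(state 1→state 1)·P(state 1→state 1) + P(state 1→state 2)·P(state 2→state 1) + P(state 1→state 4)·P(state 4→state 1)
  = 0.25×0.25 + 0.4×0.5 + 0.35×0.45
  = 0.0625 + 0.2000 + 0.1575 = 0.4200

0.4200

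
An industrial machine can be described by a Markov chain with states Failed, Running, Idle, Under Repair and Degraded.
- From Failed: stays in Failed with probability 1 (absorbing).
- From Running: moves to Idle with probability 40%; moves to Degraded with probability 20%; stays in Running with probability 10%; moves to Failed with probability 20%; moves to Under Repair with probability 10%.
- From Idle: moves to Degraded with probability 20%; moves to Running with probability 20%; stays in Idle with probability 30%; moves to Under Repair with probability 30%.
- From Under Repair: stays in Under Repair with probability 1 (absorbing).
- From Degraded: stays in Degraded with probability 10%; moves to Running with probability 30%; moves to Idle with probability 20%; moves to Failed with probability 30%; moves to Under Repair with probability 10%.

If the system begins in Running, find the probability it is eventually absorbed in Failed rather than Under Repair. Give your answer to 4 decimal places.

0.4779

Let h(s) be the probability of absorption at Failed starting from transient state s. Then h(Failed) = 1 and h(Under Repair) = 0. By first-step analysis:
h(Running) = 0.2·1 + 0.1·h(Running) + 0.4·h(Idle) + 0.1·0 + 0.2·h(Degraded)
h(Idle) = 0.2·h(Running) + 0.3·h(Idle) + 0.3·0 + 0.2·h(Degraded)
h(Degraded) = 0.3·1 + 0.3·h(Running) + 0.2·h(Idle) + 0.1·0 + 0.1·h(Degraded)
Solving: h(Running) = 0.4779, h(Idle) = 0.2961, h(Degraded) = 0.5584.
Starting from Running, the probability is 0.4779.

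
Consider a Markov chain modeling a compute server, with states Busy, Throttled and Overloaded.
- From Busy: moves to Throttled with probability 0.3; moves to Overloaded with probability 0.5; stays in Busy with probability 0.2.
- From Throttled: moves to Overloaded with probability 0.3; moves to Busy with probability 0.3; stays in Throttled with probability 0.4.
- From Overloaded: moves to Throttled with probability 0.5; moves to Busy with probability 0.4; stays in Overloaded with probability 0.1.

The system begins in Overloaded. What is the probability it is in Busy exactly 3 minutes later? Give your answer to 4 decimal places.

0.3090

Propagate the distribution vector 3 minutes from Overloaded.
After 0 minutes: (0.0000, 0.0000, 1.0000)
After 1 minute: (0.4000, 0.5000, 0.1000)
After 2 minutes: (0.2700, 0.3700, 0.3600)
After 3 minutes: (0.3090, 0.4090, 0.2820)
P(in Busy after 3 minutes) = 0.3090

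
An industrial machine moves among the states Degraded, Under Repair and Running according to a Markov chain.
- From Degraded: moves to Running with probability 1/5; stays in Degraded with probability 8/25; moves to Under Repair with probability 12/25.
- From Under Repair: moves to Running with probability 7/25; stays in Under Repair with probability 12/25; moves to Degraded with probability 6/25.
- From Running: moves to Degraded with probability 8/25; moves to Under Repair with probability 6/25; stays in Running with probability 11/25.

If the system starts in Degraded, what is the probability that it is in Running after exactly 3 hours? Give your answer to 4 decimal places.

Propagate the distribution vector 3 hours from Degraded.
After 0 hours: (1.0000, 0.0000, 0.0000)
After 1 hour: (0.3200, 0.4800, 0.2000)
After 2 hours: (0.2816, 0.4320, 0.2864)
After 3 hours: (0.2854, 0.4113, 0.3033)
P(in Running after 3 hours) = 0.3033

0.3033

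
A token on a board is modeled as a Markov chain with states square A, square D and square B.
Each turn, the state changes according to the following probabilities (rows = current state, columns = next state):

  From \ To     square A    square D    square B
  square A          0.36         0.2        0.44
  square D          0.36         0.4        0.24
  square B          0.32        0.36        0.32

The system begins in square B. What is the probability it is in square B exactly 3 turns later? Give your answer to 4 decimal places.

Propagate the distribution vector 3 turns from square B.
After 0 turns: (0.0000, 0.0000, 1.0000)
After 1 turn: (0.3200, 0.3600, 0.3200)
After 2 turns: (0.3472, 0.3232, 0.3296)
After 3 turns: (0.3468, 0.3174, 0.3358)
P(in square B after 3 turns) = 0.3358

0.3358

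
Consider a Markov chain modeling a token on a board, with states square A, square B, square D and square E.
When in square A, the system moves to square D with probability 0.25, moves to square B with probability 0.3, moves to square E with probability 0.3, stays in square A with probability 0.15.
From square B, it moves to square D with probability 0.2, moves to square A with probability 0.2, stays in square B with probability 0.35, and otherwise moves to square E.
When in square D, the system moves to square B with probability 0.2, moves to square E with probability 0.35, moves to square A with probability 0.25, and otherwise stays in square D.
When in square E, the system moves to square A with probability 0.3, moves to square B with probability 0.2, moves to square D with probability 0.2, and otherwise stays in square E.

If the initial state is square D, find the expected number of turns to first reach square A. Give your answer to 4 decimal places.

Let t(s) be the expected number of turns to first reach square A from state s, with t(square A) = 0. Conditioning on the first turn:
t(square B) = 1 + 0.35·t(square B) + 0.2·t(square D) + 0.25·t(square E)
t(square D) = 1 + 0.2·t(square B) + 0.2·t(square D) + 0.35·t(square E)
t(square E) = 1 + 0.2·t(square B) + 0.2·t(square D) + 0.3·t(square E)
Solving: t(square B) = 4.1943, t(square D) = 3.9404, t(square E) = 3.7528.
Expected turns from square D to square A: 3.9404.

3.9404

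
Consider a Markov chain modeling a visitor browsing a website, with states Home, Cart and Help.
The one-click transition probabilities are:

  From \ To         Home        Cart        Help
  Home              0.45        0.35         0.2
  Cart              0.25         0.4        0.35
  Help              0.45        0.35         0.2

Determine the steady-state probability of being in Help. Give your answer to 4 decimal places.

Let the stationary distribution be π with π = πP and π_1 + π_2 + π_3 = 1.
π_1 = 0.45·π_1 + 0.25·π_2 + 0.45·π_3
π_2 = 0.35·π_1 + 0.4·π_2 + 0.35·π_3
Solving with the normalization constraint gives π = (0.3763, 0.3684, 0.2553).
So the stationary probability of Help is 0.2553.

0.2553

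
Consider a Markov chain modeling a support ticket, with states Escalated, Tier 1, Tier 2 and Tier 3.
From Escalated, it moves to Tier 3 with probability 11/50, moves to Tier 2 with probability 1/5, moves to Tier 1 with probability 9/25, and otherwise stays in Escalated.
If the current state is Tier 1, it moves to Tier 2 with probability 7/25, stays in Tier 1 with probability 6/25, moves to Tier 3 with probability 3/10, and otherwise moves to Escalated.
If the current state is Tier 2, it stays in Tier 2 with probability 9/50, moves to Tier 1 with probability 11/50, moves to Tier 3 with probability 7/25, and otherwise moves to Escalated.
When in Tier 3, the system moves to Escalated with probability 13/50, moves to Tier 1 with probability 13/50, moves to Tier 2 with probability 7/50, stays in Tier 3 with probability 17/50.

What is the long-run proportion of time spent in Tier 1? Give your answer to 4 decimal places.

Let the stationary distribution be π with π = πP and π_1 + π_2 + π_3 + π_4 = 1.
π_1 = 0.22·π_1 + 0.18·π_2 + 0.32·π_3 + 0.26·π_4
π_2 = 0.36·π_1 + 0.24·π_2 + 0.22·π_3 + 0.26·π_4
π_3 = 0.2·π_1 + 0.28·π_2 + 0.18·π_3 + 0.14·π_4
Solving with the normalization constraint gives π = (0.2407, 0.2706, 0.2003, 0.2883).
So the stationary probability of Tier 1 is 0.2706.

0.2706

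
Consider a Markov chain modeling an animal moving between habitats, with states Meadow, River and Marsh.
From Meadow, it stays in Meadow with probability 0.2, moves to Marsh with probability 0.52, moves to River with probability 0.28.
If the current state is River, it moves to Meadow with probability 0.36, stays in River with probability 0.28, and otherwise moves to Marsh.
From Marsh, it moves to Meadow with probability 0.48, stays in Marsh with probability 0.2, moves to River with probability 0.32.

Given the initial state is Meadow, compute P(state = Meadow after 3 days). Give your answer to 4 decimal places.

Propagate the distribution vector 3 days from Meadow.
After 0 days: (1.0000, 0.0000, 0.0000)
After 1 day: (0.2000, 0.2800, 0.5200)
After 2 days: (0.3904, 0.3008, 0.3088)
After 3 days: (0.3346, 0.2924, 0.3731)
P(in Meadow after 3 days) = 0.3346

0.3346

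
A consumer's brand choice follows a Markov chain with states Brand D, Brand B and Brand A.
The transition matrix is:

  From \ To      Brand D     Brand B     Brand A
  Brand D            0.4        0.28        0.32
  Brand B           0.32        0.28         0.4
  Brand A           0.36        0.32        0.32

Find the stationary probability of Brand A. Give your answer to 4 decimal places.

0.3435

Let the stationary distribution be π with π = πP and π_1 + π_2 + π_3 = 1.
π_1 = 0.4·π_1 + 0.32·π_2 + 0.36·π_3
π_2 = 0.28·π_1 + 0.28·π_2 + 0.32·π_3
Solving with the normalization constraint gives π = (0.3628, 0.2937, 0.3435).
So the stationary probability of Brand A is 0.3435.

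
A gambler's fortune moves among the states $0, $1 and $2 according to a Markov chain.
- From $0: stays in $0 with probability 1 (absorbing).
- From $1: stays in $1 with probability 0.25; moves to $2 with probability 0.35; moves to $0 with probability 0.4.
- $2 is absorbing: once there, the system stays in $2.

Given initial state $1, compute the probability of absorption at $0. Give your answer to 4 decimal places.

Let h(s) be the probability of absorption at $0 starting from transient state s. Then h($0) = 1 and h($2) = 0. By first-step analysis:
h($1) = 0.4·1 + 0.25·h($1) + 0.35·0
Solving: h($1) = 0.5333.
Starting from $1, the probability is 0.5333.

0.5333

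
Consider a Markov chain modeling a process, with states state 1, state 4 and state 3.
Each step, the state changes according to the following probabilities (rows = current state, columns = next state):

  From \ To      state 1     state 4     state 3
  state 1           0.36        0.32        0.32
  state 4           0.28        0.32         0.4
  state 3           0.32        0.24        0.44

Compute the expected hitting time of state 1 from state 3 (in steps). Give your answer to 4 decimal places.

3.2303

Let t(s) be the expected number of steps to first reach state 1 from state s, with t(state 1) = 0. Conditioning on the first step:
t(state 4) = 1 + 0.32·t(state 4) + 0.4·t(state 3)
t(state 3) = 1 + 0.24·t(state 4) + 0.44·t(state 3)
Solving: t(state 4) = 3.3708, t(state 3) = 3.2303.
Expected steps from state 3 to state 1: 3.2303.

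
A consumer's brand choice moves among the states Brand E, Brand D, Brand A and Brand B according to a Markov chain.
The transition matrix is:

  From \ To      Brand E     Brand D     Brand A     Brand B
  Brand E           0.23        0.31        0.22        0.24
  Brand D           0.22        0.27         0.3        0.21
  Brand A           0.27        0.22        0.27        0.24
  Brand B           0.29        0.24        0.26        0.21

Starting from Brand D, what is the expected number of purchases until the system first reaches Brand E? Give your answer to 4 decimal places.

Let t(s) be the expected number of purchases to first reach Brand E from state s, with t(Brand E) = 0. Conditioning on the first purchase:
t(Brand D) = 1 + 0.27·t(Brand D) + 0.3·t(Brand A) + 0.21·t(Brand B)
t(Brand A) = 1 + 0.22·t(Brand D) + 0.27·t(Brand A) + 0.24·t(Brand B)
t(Brand B) = 1 + 0.24·t(Brand D) + 0.26·t(Brand A) + 0.21·t(Brand B)
Solving: t(Brand D) = 4.0091, t(Brand A) = 3.8065, t(Brand B) = 3.7366.
Expected purchases from Brand D to Brand E: 4.0091.

4.0091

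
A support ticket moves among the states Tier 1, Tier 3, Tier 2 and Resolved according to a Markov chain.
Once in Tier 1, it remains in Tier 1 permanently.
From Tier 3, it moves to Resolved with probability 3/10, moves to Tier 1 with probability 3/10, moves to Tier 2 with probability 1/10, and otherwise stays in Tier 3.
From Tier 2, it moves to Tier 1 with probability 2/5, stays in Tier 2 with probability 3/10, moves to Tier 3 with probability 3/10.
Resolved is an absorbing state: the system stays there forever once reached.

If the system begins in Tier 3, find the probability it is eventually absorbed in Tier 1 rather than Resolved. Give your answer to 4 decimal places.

Let h(s) be the probability of absorption at Tier 1 starting from transient state s. Then h(Tier 1) = 1 and h(Resolved) = 0. By first-step analysis:
h(Tier 3) = 0.3·1 + 0.3·h(Tier 3) + 0.1·h(Tier 2) + 0.3·0
h(Tier 2) = 0.4·1 + 0.3·h(Tier 3) + 0.3·h(Tier 2)
Solving: h(Tier 3) = 0.5435, h(Tier 2) = 0.8043.
Starting from Tier 3, the probability is 0.5435.

0.5435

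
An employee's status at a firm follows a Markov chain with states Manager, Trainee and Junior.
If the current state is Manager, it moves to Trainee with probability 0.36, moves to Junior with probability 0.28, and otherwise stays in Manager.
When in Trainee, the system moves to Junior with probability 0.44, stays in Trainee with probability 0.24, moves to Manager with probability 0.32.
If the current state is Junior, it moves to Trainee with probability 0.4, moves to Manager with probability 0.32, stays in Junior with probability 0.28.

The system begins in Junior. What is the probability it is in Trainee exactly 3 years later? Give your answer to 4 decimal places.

Propagate the distribution vector 3 years from Junior.
After 0 years: (0.0000, 0.0000, 1.0000)
After 1 year: (0.3200, 0.4000, 0.2800)
After 2 years: (0.3328, 0.3232, 0.3440)
After 3 years: (0.3333, 0.3350, 0.3317)
P(in Trainee after 3 years) = 0.3350

0.3350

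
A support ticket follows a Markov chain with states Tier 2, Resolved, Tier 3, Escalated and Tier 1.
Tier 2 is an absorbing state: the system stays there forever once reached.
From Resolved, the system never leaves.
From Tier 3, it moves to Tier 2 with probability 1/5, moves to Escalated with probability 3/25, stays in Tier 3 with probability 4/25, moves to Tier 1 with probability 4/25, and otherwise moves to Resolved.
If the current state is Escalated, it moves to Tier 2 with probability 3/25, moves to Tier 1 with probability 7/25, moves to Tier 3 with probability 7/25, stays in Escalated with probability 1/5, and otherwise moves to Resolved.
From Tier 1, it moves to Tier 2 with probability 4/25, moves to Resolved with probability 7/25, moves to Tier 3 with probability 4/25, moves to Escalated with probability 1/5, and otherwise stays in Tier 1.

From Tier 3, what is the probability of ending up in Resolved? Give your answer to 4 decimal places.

Let h(s) be the probability of absorption at Resolved starting from transient state s. Then h(Resolved) = 1 and h(Tier 2) = 0. By first-step analysis:
h(Tier 3) = 0.2·0 + 0.36·1 + 0.16·h(Tier 3) + 0.12·h(Escalated) + 0.16·h(Tier 1)
h(Escalated) = 0.12·0 + 0.12·1 + 0.28·h(Tier 3) + 0.2·h(Escalated) + 0.28·h(Tier 1)
h(Tier 1) = 0.16·0 + 0.28·1 + 0.16·h(Tier 3) + 0.2·h(Escalated) + 0.2·h(Tier 1)
Solving: h(Tier 3) = 0.6315, h(Escalated) = 0.5893, h(Tier 1) = 0.6236.
Starting from Tier 3, the probability is 0.6315.

0.6315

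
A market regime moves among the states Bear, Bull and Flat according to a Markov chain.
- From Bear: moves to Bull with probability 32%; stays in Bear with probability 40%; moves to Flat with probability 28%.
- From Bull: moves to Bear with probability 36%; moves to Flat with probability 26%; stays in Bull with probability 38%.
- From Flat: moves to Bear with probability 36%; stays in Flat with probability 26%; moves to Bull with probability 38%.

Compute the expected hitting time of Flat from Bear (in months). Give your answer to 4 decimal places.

Let t(s) be the expected number of months to first reach Flat from state s, with t(Flat) = 0. Conditioning on the first month:
t(Bear) = 1 + 0.4·t(Bear) + 0.32·t(Bull)
t(Bull) = 1 + 0.36·t(Bear) + 0.38·t(Bull)
Solving: t(Bear) = 3.6604, t(Bull) = 3.7383.
Expected months from Bear to Flat: 3.6604.

3.6604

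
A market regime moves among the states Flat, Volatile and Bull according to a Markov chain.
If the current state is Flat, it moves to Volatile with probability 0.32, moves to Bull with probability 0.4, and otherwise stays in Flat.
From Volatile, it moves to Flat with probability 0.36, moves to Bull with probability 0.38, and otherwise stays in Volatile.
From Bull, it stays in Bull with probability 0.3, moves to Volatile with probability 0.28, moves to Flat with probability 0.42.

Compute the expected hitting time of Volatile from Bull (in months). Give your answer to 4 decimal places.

3.3929

Let t(s) be the expected number of months to first reach Volatile from state s, with t(Volatile) = 0. Conditioning on the first month:
t(Flat) = 1 + 0.28·t(Flat) + 0.4·t(Bull)
t(Bull) = 1 + 0.42·t(Flat) + 0.3·t(Bull)
Solving: t(Flat) = 3.2738, t(Bull) = 3.3929.
Expected months from Bull to Volatile: 3.3929.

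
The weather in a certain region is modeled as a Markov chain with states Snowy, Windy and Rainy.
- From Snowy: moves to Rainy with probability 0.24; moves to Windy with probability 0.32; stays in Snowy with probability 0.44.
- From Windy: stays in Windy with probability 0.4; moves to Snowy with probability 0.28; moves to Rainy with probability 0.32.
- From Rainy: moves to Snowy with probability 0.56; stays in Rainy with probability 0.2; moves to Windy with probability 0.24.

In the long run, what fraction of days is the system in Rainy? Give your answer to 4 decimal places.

Let the stationary distribution be π with π = πP and π_1 + π_2 + π_3 = 1.
π_1 = 0.44·π_1 + 0.28·π_2 + 0.56·π_3
π_2 = 0.32·π_1 + 0.4·π_2 + 0.24·π_3
Solving with the normalization constraint gives π = (0.4186, 0.3256, 0.2558).
So the stationary probability of Rainy is 0.2558.

0.2558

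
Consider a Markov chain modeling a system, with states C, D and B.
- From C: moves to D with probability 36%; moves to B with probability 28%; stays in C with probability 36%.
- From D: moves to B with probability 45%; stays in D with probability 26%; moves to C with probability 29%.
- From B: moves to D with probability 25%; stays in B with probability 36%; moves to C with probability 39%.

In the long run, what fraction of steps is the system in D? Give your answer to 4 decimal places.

Let the stationary distribution be π with π = πP and π_1 + π_2 + π_3 = 1.
π_1 = 0.36·π_1 + 0.29·π_2 + 0.39·π_3
π_2 = 0.36·π_1 + 0.26·π_2 + 0.25·π_3
Solving with the normalization constraint gives π = (0.3503, 0.2915, 0.3582).
So the stationary probability of D is 0.2915.

0.2915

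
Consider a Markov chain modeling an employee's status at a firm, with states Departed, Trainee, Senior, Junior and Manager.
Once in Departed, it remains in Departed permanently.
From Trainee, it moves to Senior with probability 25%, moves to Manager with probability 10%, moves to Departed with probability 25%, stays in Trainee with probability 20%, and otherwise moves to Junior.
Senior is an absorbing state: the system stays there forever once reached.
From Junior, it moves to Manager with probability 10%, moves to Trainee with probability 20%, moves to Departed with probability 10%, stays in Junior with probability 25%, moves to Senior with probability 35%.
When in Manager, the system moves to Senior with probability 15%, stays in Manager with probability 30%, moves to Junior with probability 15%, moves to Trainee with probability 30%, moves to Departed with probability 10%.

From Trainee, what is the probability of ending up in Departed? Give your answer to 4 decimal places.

Let h(s) be the probability of absorption at Departed starting from transient state s. Then h(Departed) = 1 and h(Senior) = 0. By first-step analysis:
h(Trainee) = 0.25·1 + 0.2·h(Trainee) + 0.25·0 + 0.2·h(Junior) + 0.1·h(Manager)
h(Junior) = 0.1·1 + 0.2·h(Trainee) + 0.35·0 + 0.25·h(Junior) + 0.1·h(Manager)
h(Manager) = 0.1·1 + 0.3·h(Trainee) + 0.15·0 + 0.15·h(Junior) + 0.3·h(Manager)
Solving: h(Trainee) = 0.4376, h(Junior) = 0.3027, h(Manager) = 0.3953.
Starting from Trainee, the probability is 0.4376.

0.4376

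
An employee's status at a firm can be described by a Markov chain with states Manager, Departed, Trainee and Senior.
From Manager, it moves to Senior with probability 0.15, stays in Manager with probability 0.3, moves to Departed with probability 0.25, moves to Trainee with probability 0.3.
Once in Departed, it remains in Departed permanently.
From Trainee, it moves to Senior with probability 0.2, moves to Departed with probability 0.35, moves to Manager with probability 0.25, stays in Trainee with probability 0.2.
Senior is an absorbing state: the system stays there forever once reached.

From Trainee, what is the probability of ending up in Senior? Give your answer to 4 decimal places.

Let h(s) be the probability of absorption at Senior starting from transient state s. Then h(Senior) = 1 and h(Departed) = 0. By first-step analysis:
h(Manager) = 0.3·h(Manager) + 0.25·0 + 0.3·h(Trainee) + 0.15·1
h(Trainee) = 0.25·h(Manager) + 0.35·0 + 0.2·h(Trainee) + 0.2·1
Solving: h(Manager) = 0.3711, h(Trainee) = 0.3660.
Starting from Trainee, the probability is 0.3660.

0.3660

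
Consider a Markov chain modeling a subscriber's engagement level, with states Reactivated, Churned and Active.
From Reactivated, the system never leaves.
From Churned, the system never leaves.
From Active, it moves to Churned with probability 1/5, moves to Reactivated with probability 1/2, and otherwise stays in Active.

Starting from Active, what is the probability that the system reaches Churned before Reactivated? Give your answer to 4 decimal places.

0.2857

Let h(s) be the probability of absorption at Churned starting from transient state s. Then h(Churned) = 1 and h(Reactivated) = 0. By first-step analysis:
h(Active) = 0.5·0 + 0.2·1 + 0.3·h(Active)
Solving: h(Active) = 0.2857.
Starting from Active, the probability is 0.2857.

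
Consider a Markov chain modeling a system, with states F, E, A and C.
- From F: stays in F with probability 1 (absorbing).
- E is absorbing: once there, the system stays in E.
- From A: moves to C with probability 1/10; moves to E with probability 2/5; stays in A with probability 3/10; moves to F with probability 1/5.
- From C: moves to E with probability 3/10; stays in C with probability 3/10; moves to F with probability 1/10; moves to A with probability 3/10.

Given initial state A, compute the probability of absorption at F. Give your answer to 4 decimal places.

Let h(s) be the probability of absorption at F starting from transient state s. Then h(F) = 1 and h(E) = 0. By first-step analysis:
h(A) = 0.2·1 + 0.4·0 + 0.3·h(A) + 0.1·h(C)
h(C) = 0.1·1 + 0.3·0 + 0.3·h(A) + 0.3·h(C)
Solving: h(A) = 0.3261, h(C) = 0.2826.
Starting from A, the probability is 0.3261.

0.3261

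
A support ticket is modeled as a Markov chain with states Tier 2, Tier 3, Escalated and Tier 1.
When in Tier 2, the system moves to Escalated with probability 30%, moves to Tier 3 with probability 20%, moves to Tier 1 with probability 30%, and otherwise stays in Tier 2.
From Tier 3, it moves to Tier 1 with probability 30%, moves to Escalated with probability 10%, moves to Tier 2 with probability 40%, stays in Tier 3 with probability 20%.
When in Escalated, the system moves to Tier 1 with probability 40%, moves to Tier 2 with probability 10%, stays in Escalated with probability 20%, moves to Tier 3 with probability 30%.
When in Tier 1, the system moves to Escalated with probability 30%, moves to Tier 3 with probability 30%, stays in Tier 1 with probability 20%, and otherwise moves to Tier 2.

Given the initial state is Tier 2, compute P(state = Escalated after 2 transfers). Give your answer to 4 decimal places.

Propagate the distribution vector 2 transfers from Tier 2.
After 0 transfers: (1.0000, 0.0000, 0.0000, 0.0000)
After 1 transfer: (0.2000, 0.2000, 0.3000, 0.3000)
After 2 transfers: (0.2100, 0.2600, 0.2300, 0.3000)
P(in Escalated after 2 transfers) = 0.2300

0.2300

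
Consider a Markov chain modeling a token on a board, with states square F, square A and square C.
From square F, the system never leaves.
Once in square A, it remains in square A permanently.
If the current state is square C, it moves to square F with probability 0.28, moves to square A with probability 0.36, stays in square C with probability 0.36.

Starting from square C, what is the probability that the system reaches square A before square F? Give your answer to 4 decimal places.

0.5625

Let h(s) be the probability of absorption at square A starting from transient state s. Then h(square A) = 1 and h(square F) = 0. By first-step analysis:
h(square C) = 0.28·0 + 0.36·1 + 0.36·h(square C)
Solving: h(square C) = 0.5625.
Starting from square C, the probability is 0.5625.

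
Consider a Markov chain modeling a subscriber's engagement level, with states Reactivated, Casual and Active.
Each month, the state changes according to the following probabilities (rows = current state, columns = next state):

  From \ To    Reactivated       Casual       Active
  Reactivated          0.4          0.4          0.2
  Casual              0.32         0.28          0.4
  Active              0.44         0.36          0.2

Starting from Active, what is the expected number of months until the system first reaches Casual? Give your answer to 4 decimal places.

2.6531

Let t(s) be the expected number of months to first reach Casual from state s, with t(Casual) = 0. Conditioning on the first month:
t(Reactivated) = 1 + 0.4·t(Reactivated) + 0.2·t(Active)
t(Active) = 1 + 0.44·t(Reactivated) + 0.2·t(Active)
Solving: t(Reactivated) = 2.5510, t(Active) = 2.6531.
Expected months from Active to Casual: 2.6531.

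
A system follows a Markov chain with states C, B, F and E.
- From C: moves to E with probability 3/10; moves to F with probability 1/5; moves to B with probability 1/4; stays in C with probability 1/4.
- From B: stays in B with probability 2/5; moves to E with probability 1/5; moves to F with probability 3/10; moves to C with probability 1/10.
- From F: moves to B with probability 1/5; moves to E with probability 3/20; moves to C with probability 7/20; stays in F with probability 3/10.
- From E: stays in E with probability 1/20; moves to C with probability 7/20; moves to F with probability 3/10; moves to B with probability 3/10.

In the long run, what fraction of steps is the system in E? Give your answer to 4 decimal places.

0.1839

Let the stationary distribution be π with π = πP and π_1 + π_2 + π_3 + π_4 = 1.
π_1 = 0.25·π_1 + 0.1·π_2 + 0.35·π_3 + 0.35·π_4
π_2 = 0.25·π_1 + 0.4·π_2 + 0.2·π_3 + 0.3·π_4
π_3 = 0.2·π_1 + 0.3·π_2 + 0.3·π_3 + 0.3·π_4
Solving with the normalization constraint gives π = (0.2526, 0.2888, 0.2747, 0.1839).
So the stationary probability of E is 0.1839.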